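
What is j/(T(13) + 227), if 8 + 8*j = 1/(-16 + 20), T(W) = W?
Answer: -31/7680 ≈ -0.0040365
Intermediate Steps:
j = -31/32 (j = -1 + 1/(8*(-16 + 20)) = -1 + (⅛)/4 = -1 + (⅛)*(¼) = -1 + 1/32 = -31/32 ≈ -0.96875)
j/(T(13) + 227) = -31/32/(13 + 227) = -31/32/240 = (1/240)*(-31/32) = -31/7680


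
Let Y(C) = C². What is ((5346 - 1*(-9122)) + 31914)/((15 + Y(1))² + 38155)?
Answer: 46382/38411 ≈ 1.2075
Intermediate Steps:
((5346 - 1*(-9122)) + 31914)/((15 + Y(1))² + 38155) = ((5346 - 1*(-9122)) + 31914)/((15 + 1²)² + 38155) = ((5346 + 9122) + 31914)/((15 + 1)² + 38155) = (14468 + 31914)/(16² + 38155) = 46382/(256 + 38155) = 46382/38411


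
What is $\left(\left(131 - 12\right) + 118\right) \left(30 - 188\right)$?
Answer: $-37446$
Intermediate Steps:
$\left(\left(131 - 12\right) + 118\right) \left(30 - 188\right) = \left(119 + 118\right) \left(-158\right) = 237 \left(-158\right) = -37446$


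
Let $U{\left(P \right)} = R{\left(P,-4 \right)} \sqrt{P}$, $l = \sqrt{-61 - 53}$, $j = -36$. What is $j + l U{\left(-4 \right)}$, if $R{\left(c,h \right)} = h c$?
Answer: $-36 - 32 \sqrt{114} \approx -377.67$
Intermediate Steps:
$R{\left(c,h \right)} = c h$
$l = i \sqrt{114}$ ($l = \sqrt{-114} = i \sqrt{114} \approx 10.677 i$)
$U{\left(P \right)} = - 4 P^{\frac{3}{2}}$ ($U{\left(P \right)} = P \left(-4\right) \sqrt{P} = - 4 P \sqrt{P} = - 4 P^{\frac{3}{2}}$)
$j + l U{\left(-4 \right)} = -36 + i \sqrt{114} \left(- 4 \left(-4\right)^{\frac{3}{2}}\right) = -36 + i \sqrt{114} \left(- 4 \left(- 8 i\right)\right) = -36 + i \sqrt{114} \cdot 32 i = -36 - 32 \sqrt{114}$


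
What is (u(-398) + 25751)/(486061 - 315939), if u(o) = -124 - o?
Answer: 26025/170122 ≈ 0.15298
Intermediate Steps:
(u(-398) + 25751)/(486061 - 315939) = ((-124 - 1*(-398)) + 25751)/(486061 - 315939) = ((-124 + 398) + 25751)/170122 = (274 + 25751)*(1/170122) = 26025*(1/170122) = 26025/170122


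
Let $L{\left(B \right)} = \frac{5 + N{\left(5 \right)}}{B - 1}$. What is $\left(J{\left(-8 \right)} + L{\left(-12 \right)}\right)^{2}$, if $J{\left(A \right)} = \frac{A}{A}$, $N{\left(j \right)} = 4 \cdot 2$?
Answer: $0$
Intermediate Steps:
$N{\left(j \right)} = 8$
$L{\left(B \right)} = \frac{13}{-1 + B}$ ($L{\left(B \right)} = \frac{5 + 8}{B - 1} = \frac{13}{-1 + B}$)
$J{\left(A \right)} = 1$
$\left(J{\left(-8 \right)} + L{\left(-12 \right)}\right)^{2} = \left(1 + \frac{13}{-1 - 12}\right)^{2} = \left(1 + \frac{13}{-13}\right)^{2} = \left(1 + 13 \left(- \frac{1}{13}\right)\right)^{2} = \left(1 - 1\right)^{2} = 0^{2} = 0$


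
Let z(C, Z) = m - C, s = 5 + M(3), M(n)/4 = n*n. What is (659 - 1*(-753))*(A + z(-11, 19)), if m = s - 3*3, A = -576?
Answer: -752596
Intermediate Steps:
M(n) = 4*n² (M(n) = 4*(n*n) = 4*n²)
s = 41 (s = 5 + 4*3² = 5 + 4*9 = 5 + 36 = 41)
m = 32 (m = 41 - 3*3 = 41 - 9 = 32)
z(C, Z) = 32 - C
(659 - 1*(-753))*(A + z(-11, 19)) = (659 - 1*(-753))*(-576 + (32 - 1*(-11))) = (659 + 753)*(-576 + (32 + 11)) = 1412*(-576 + 43) = 1412*(-533) = -752596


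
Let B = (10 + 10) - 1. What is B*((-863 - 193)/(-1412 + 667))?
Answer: 20064/745 ≈ 26.932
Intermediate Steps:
B = 19 (B = 20 - 1 = 19)
B*((-863 - 193)/(-1412 + 667)) = 19*((-863 - 193)/(-1412 + 667)) = 19*(-1056/(-745)) = 19*(-1056*(-1/745)) = 19*(1056/745) = 20064/745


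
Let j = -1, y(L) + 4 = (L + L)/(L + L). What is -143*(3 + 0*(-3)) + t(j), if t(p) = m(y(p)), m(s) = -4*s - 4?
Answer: -421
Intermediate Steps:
y(L) = -3 (y(L) = -4 + (L + L)/(L + L) = -4 + (2*L)/((2*L)) = -4 + (2*L)*(1/(2*L)) = -4 + 1 = -3)
m(s) = -4 - 4*s
t(p) = 8 (t(p) = -4 - 4*(-3) = -4 + 12 = 8)
-143*(3 + 0*(-3)) + t(j) = -143*(3 + 0*(-3)) + 8 = -143*(3 + 0) + 8 = -143*3 + 8 = -429 + 8 = -421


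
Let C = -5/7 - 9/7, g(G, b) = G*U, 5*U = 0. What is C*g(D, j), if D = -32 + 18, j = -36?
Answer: 0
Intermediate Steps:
U = 0 (U = (⅕)*0 = 0)
D = -14
g(G, b) = 0 (g(G, b) = G*0 = 0)
C = -2 (C = -5*⅐ - 9*⅐ = -5/7 - 9/7 = -2)
C*g(D, j) = -2*0 = 0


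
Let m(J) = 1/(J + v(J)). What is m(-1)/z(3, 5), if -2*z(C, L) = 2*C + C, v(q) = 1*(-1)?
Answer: 1/9 ≈ 0.11111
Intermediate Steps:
v(q) = -1
z(C, L) = -3*C/2 (z(C, L) = -(2*C + C)/2 = -3*C/2)
m(J) = 1/(-1 + J) (m(J) = 1/(J - 1) = 1/(-1 + J))
m(-1)/z(3, 5) = 1/((-1 - 1)*((-3/2*3))) = 1/((-2)*(-9/2)) = -1/2*(-2/9) = 1/9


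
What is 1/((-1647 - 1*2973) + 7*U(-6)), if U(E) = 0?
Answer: -1/4620 ≈ -0.00021645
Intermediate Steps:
1/((-1647 - 1*2973) + 7*U(-6)) = 1/((-1647 - 1*2973) + 7*0) = 1/((-1647 - 2973) + 0) = 1/(-4620 + 0) = 1/(-4620) = -1/4620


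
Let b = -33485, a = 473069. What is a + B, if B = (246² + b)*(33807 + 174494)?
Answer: 5631057400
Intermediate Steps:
B = 5630584331 (B = (246² - 33485)*(33807 + 174494) = (60516 - 33485)*208301 = 27031*208301 = 5630584331)
a + B = 473069 + 5630584331 = 5631057400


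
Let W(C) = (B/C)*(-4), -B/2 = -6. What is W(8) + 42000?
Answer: 41994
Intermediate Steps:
B = 12 (B = -2*(-6) = 12)
W(C) = -48/C (W(C) = (12/C)*(-4) = -48/C)
W(8) + 42000 = -48/8 + 42000 = -48*⅛ + 42000 = -6 + 42000 = 41994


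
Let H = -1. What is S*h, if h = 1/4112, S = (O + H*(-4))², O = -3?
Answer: 1/4112 ≈ 0.00024319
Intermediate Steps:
S = 1 (S = (-3 - 1*(-4))² = (-3 + 4)² = 1² = 1)
h = 1/4112 ≈ 0.00024319
S*h = 1*(1/4112) = 1/4112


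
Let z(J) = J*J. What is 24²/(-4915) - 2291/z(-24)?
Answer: -11592041/2831040 ≈ -4.0946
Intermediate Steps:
z(J) = J²
24²/(-4915) - 2291/z(-24) = 24²/(-4915) - 2291/((-24)²) = 576*(-1/4915) - 2291/576 = -576/4915 - 2291*1/576 = -576/4915 - 2291/576 = -11592041/2831040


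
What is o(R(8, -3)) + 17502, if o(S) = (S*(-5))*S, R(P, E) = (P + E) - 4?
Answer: 17497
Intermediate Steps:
R(P, E) = -4 + E + P (R(P, E) = (E + P) - 4 = -4 + E + P)
o(S) = -5*S² (o(S) = (-5*S)*S = -5*S²)
o(R(8, -3)) + 17502 = -5*(-4 - 3 + 8)² + 17502 = -5*1² + 17502 = -5*1 + 17502 = -5 + 17502 = 17497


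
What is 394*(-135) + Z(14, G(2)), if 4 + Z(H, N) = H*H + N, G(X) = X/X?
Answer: -52997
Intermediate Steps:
G(X) = 1
Z(H, N) = -4 + N + H**2 (Z(H, N) = -4 + (H*H + N) = -4 + (H**2 + N) = -4 + (N + H**2) = -4 + N + H**2)
394*(-135) + Z(14, G(2)) = 394*(-135) + (-4 + 1 + 14**2) = -53190 + (-4 + 1 + 196) = -53190 + 193 = -52997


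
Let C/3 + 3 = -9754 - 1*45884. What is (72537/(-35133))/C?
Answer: 24179/1954835253 ≈ 1.2369e-5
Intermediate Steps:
C = -166923 (C = -9 + 3*(-9754 - 1*45884) = -9 + 3*(-9754 - 45884) = -9 + 3*(-55638) = -9 - 166914 = -166923)
(72537/(-35133))/C = (72537/(-35133))/(-166923) = (72537*(-1/35133))*(-1/166923) = -24179/11711*(-1/166923) = 24179/1954835253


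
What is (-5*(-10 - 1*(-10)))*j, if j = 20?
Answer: 0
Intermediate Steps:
(-5*(-10 - 1*(-10)))*j = -5*(-10 - 1*(-10))*20 = -5*(-10 + 10)*20 = -5*0*20 = 0*20 = 0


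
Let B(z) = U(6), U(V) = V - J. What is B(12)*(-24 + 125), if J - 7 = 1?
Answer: -202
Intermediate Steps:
J = 8 (J = 7 + 1 = 8)
U(V) = -8 + V (U(V) = V - 1*8 = V - 8 = -8 + V)
B(z) = -2 (B(z) = -8 + 6 = -2)
B(12)*(-24 + 125) = -2*(-24 + 125) = -2*101 = -202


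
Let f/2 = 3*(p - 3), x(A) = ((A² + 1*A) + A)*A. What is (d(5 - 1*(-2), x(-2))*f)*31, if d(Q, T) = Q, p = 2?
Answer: -1302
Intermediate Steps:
x(A) = A*(A² + 2*A) (x(A) = ((A² + A) + A)*A = ((A + A²) + A)*A = (A² + 2*A)*A = A*(A² + 2*A))
f = -6 (f = 2*(3*(2 - 3)) = 2*(3*(-1)) = 2*(-3) = -6)
(d(5 - 1*(-2), x(-2))*f)*31 = ((5 - 1*(-2))*(-6))*31 = ((5 + 2)*(-6))*31 = (7*(-6))*31 = -42*31 = -1302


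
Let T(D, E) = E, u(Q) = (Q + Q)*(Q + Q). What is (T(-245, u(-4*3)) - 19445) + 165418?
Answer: 146549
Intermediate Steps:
u(Q) = 4*Q**2 (u(Q) = (2*Q)*(2*Q) = 4*Q**2)
(T(-245, u(-4*3)) - 19445) + 165418 = (4*(-4*3)**2 - 19445) + 165418 = (4*(-12)**2 - 19445) + 165418 = (4*144 - 19445) + 165418 = (576 - 19445) + 165418 = -18869 + 165418 = 146549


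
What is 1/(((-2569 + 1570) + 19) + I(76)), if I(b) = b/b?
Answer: -1/979 ≈ -0.0010215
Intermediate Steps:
I(b) = 1
1/(((-2569 + 1570) + 19) + I(76)) = 1/(((-2569 + 1570) + 19) + 1) = 1/((-999 + 19) + 1) = 1/(-980 + 1) = 1/(-979) = -1/979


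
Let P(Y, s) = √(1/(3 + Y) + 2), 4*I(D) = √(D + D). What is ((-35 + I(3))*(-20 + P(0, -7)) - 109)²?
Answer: (1308 - (60 - √21)*(140 - √6))²/144 ≈ 2.7691e+5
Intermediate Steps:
I(D) = √2*√D/4 (I(D) = √(D + D)/4 = √(2*D)/4 = (√2*√D)/4 = √2*√D/4)
P(Y, s) = √(2 + 1/(3 + Y))
((-35 + I(3))*(-20 + P(0, -7)) - 109)² = ((-35 + √2*√3/4)*(-20 + √((7 + 2*0)/(3 + 0))) - 109)² = ((-35 + √6/4)*(-20 + √((7 + 0)/3)) - 109)² = ((-35 + √6/4)*(-20 + √((⅓)*7)) - 109)² = ((-35 + √6/4)*(-20 + √(7/3)) - 109)² = ((-35 + √6/4)*(-20 + √21/3) - 109)² = (-109 + (-35 + √6/4)*(-20 + √21/3))²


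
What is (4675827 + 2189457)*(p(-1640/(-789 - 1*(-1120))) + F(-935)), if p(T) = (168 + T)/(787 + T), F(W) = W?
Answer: -1661243071415868/258857 ≈ -6.4176e+9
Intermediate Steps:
p(T) = (168 + T)/(787 + T)
(4675827 + 2189457)*(p(-1640/(-789 - 1*(-1120))) + F(-935)) = (4675827 + 2189457)*((168 - 1640/(-789 - 1*(-1120)))/(787 - 1640/(-789 - 1*(-1120))) - 935) = 6865284*((168 - 1640/(-789 + 1120))/(787 - 1640/(-789 + 1120)) - 935) = 6865284*((168 - 1640/331)/(787 - 1640/331) - 935) = 6865284*((53968/331)/(258857/331) - 935) = 6865284*((331/258857)*(53968/331) - 935) = 6865284*(53968/258857 - 935) = 6865284*(-241977327/258857) = -1661243071415868/258857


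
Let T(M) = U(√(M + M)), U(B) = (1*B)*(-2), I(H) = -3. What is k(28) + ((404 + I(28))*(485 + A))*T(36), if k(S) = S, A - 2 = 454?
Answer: 28 - 4528092*√2 ≈ -6.4037e+6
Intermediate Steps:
A = 456 (A = 2 + 454 = 456)
U(B) = -2*B (U(B) = B*(-2) = -2*B)
T(M) = -2*√2*√M (T(M) = -2*√(M + M) = -2*√2*√M)
k(28) + ((404 + I(28))*(485 + A))*T(36) = 28 + ((404 - 3)*(485 + 456))*(-2*√2*√36) = 28 + (401*941)*(-2*√2*6) = 28 + 377341*(-12*√2) = 28 - 4528092*√2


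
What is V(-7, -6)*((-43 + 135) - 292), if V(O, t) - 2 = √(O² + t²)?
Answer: -400 - 200*√85 ≈ -2243.9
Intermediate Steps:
V(O, t) = 2 + √(O² + t²)
V(-7, -6)*((-43 + 135) - 292) = (2 + √((-7)² + (-6)²))*((-43 + 135) - 292) = (2 + √(49 + 36))*(92 - 292) = (2 + √85)*(-200) = -400 - 200*√85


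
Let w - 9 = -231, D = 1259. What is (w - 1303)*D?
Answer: -1919975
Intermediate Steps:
w = -222 (w = 9 - 231 = -222)
(w - 1303)*D = (-222 - 1303)*1259 = -1525*1259 = -1919975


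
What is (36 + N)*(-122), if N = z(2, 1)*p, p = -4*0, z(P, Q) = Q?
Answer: -4392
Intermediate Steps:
p = 0
N = 0 (N = 1*0 = 0)
(36 + N)*(-122) = (36 + 0)*(-122) = 36*(-122) = -4392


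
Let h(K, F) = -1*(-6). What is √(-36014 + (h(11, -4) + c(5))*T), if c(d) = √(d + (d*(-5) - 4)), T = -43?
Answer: √(-36272 - 86*I*√6) ≈ 0.553 - 190.45*I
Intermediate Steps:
h(K, F) = 6
c(d) = √(-4 - 4*d) (c(d) = √(d + (-5*d - 4)) = √(d + (-4 - 5*d)) = √(-4 - 4*d))
√(-36014 + (h(11, -4) + c(5))*T) = √(-36014 + (6 + 2*√(-1 - 1*5))*(-43)) = √(-36014 + (6 + 2*√(-1 - 5))*(-43)) = √(-36014 + (6 + 2*√(-6))*(-43)) = √(-36014 + (6 + 2*(I*√6))*(-43)) = √(-36014 + (6 + 2*I*√6)*(-43)) = √(-36014 + (-258 - 86*I*√6)) = √(-36272 - 86*I*√6)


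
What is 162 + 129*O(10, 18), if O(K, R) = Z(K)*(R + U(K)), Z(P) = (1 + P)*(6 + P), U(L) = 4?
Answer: 499650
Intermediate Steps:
O(K, R) = (4 + R)*(6 + K**2 + 7*K) (O(K, R) = (6 + K**2 + 7*K)*(R + 4) = (6 + K**2 + 7*K)*(4 + R) = (4 + R)*(6 + K**2 + 7*K))
162 + 129*O(10, 18) = 162 + 129*((4 + 18)*(6 + 10**2 + 7*10)) = 162 + 129*(22*(6 + 100 + 70)) = 162 + 129*(22*176) = 162 + 129*3872 = 162 + 499488 = 499650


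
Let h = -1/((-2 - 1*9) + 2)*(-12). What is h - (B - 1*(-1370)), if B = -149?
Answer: -3667/3 ≈ -1222.3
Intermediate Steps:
h = -4/3 (h = -1/((-2 - 9) + 2)*(-12) = -1/(-11 + 2)*(-12) = -1/(-9)*(-12) = -1*(-⅑)*(-12) = (⅑)*(-12) = -4/3 ≈ -1.3333)
h - (B - 1*(-1370)) = -4/3 - (-149 - 1*(-1370)) = -4/3 - (-149 + 1370) = -4/3 - 1*1221 = -4/3 - 1221 = -3667/3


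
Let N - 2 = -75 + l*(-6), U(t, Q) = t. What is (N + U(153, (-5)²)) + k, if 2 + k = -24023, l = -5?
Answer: -23915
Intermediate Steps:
k = -24025 (k = -2 - 24023 = -24025)
N = -43 (N = 2 + (-75 - 5*(-6)) = 2 + (-75 + 30) = 2 - 45 = -43)
(N + U(153, (-5)²)) + k = (-43 + 153) - 24025 = 110 - 24025 = -23915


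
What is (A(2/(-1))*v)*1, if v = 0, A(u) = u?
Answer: 0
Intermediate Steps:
(A(2/(-1))*v)*1 = ((2/(-1))*0)*1 = ((2*(-1))*0)*1 = -2*0*1 = 0*1 = 0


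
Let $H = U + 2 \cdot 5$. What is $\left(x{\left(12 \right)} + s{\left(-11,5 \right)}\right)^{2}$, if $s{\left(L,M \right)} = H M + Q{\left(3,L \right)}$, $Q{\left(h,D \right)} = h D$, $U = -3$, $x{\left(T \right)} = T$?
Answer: $196$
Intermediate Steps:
$Q{\left(h,D \right)} = D h$
$H = 7$ ($H = -3 + 2 \cdot 5 = -3 + 10 = 7$)
$s{\left(L,M \right)} = 3 L + 7 M$ ($s{\left(L,M \right)} = 7 M + L 3 = 7 M + 3 L = 3 L + 7 M$)
$\left(x{\left(12 \right)} + s{\left(-11,5 \right)}\right)^{2} = \left(12 + \left(3 \left(-11\right) + 7 \cdot 5\right)\right)^{2} = \left(12 + \left(-33 + 35\right)\right)^{2} = \left(12 + 2\right)^{2} = 14^{2} = 196$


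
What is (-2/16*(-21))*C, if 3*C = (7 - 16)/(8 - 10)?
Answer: 63/16 ≈ 3.9375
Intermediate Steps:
C = 3/2 (C = ((7 - 16)/(8 - 10))/3 = (-9/(-2))/3 = (-9*(-1/2))/3 = (1/3)*(9/2) = 3/2 ≈ 1.5000)
(-2/16*(-21))*C = (-2/16*(-21))*(3/2) = (-2*1/16*(-21))*(3/2) = -1/8*(-21)*(3/2) = (21/8)*(3/2) = 63/16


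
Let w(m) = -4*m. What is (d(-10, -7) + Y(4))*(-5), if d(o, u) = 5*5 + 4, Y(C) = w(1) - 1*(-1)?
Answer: -130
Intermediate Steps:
Y(C) = -3 (Y(C) = -4*1 - 1*(-1) = -4 + 1 = -3)
d(o, u) = 29 (d(o, u) = 25 + 4 = 29)
(d(-10, -7) + Y(4))*(-5) = (29 - 3)*(-5) = 26*(-5) = -130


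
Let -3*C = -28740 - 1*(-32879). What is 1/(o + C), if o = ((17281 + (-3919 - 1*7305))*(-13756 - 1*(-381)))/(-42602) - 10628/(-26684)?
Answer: 121799118/63620708497 ≈ 0.0019145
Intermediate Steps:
C = -4139/3 (C = -(-28740 - 1*(-32879))/3 = -(-28740 + 32879)/3 = -⅓*4139 = -4139/3 ≈ -1379.7)
o = 77220963877/40599706 (o = ((17281 + (-3919 - 7305))*(-13756 + 381))*(-1/42602) - 10628*(-1/26684) = ((17281 - 11224)*(-13375))*(-1/42602) + 2657/6671 = (6057*(-13375))*(-1/42602) + 2657/6671 = -81012375*(-1/42602) + 2657/6671 = 81012375/42602 + 2657/6671 = 77220963877/40599706 ≈ 1902.0)
1/(o + C) = 1/(77220963877/40599706 - 4139/3) = 1/(63620708497/121799118) = 121799118/63620708497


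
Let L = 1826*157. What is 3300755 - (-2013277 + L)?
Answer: 5027350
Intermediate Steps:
L = 286682
3300755 - (-2013277 + L) = 3300755 - (-2013277 + 286682) = 3300755 - 1*(-1726595) = 3300755 + 1726595 = 5027350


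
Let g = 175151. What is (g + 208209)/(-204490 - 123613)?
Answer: -383360/328103 ≈ -1.1684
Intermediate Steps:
(g + 208209)/(-204490 - 123613) = (175151 + 208209)/(-204490 - 123613) = 383360/(-328103) = 383360*(-1/328103) = -383360/328103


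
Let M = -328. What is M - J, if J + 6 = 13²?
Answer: -491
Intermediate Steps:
J = 163 (J = -6 + 13² = -6 + 169 = 163)
M - J = -328 - 1*163 = -328 - 163 = -491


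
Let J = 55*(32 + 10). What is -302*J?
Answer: -697620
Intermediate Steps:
J = 2310 (J = 55*42 = 2310)
-302*J = -302*2310 = -697620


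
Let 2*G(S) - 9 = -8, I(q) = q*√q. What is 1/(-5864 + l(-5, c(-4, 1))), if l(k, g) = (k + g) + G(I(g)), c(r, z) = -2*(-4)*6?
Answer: -2/11641 ≈ -0.00017181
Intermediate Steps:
c(r, z) = 48 (c(r, z) = 8*6 = 48)
I(q) = q^(3/2)
G(S) = ½ (G(S) = 9/2 + (½)*(-8) = 9/2 - 4 = ½)
l(k, g) = ½ + g + k (l(k, g) = (k + g) + ½ = (g + k) + ½ = ½ + g + k)
1/(-5864 + l(-5, c(-4, 1))) = 1/(-5864 + (½ + 48 - 5)) = 1/(-5864 + 87/2) = 1/(-11641/2) = -2/11641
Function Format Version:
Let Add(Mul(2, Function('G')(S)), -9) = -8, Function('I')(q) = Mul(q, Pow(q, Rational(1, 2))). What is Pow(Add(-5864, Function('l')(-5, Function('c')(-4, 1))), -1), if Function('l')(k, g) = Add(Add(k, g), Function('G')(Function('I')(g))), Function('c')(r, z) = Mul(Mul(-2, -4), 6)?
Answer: Rational(-2, 11641) ≈ -0.00017181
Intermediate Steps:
Function('c')(r, z) = 48 (Function('c')(r, z) = Mul(8, 6) = 48)
Function('I')(q) = Pow(q, Rational(3, 2))
Function('G')(S) = Rational(1, 2) (Function('G')(S) = Add(Rational(9, 2), Mul(Rational(1, 2), -8)) = Add(Rational(9, 2), -4) = Rational(1, 2))
Function('l')(k, g) = Add(Rational(1, 2), g, k) (Function('l')(k, g) = Add(Add(k, g), Rational(1, 2)) = Add(Add(g, k), Rational(1, 2)) = Add(Rational(1, 2), g, k))
Pow(Add(-5864, Function('l')(-5, Function('c')(-4, 1))), -1) = Pow(Add(-5864, Add(Rational(1, 2), 48, -5)), -1) = Pow(Add(-5864, Rational(87, 2)), -1) = Pow(Rational(-11641, 2), -1) = Rational(-2, 11641)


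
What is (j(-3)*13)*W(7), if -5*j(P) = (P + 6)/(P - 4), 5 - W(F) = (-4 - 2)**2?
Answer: -1209/35 ≈ -34.543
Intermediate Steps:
W(F) = -31 (W(F) = 5 - (-4 - 2)**2 = 5 - 1*(-6)**2 = 5 - 1*36 = 5 - 36 = -31)
j(P) = -(6 + P)/(5*(-4 + P)) (j(P) = -(P + 6)/(5*(P - 4)) = -(6 + P)/(5*(-4 + P)))
(j(-3)*13)*W(7) = (((-6 - 1*(-3))/(5*(-4 - 3)))*13)*(-31) = (((1/5)*(-6 + 3)/(-7))*13)*(-31) = (((1/5)*(-1/7)*(-3))*13)*(-31) = ((3/35)*13)*(-31) = (39/35)*(-31) = -1209/35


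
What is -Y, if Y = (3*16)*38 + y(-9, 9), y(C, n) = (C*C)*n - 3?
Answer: -2550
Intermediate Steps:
y(C, n) = -3 + n*C² (y(C, n) = C²*n - 3 = n*C² - 3 = -3 + n*C²)
Y = 2550 (Y = (3*16)*38 + (-3 + 9*(-9)²) = 48*38 + (-3 + 9*81) = 1824 + (-3 + 729) = 1824 + 726 = 2550)
-Y = -1*2550 = -2550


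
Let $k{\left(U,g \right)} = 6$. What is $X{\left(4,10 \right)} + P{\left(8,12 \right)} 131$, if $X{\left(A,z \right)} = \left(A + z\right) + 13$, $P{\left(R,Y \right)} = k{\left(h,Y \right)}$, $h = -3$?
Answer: $813$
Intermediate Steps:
$P{\left(R,Y \right)} = 6$
$X{\left(A,z \right)} = 13 + A + z$
$X{\left(4,10 \right)} + P{\left(8,12 \right)} 131 = \left(13 + 4 + 10\right) + 6 \cdot 131 = 27 + 786 = 813$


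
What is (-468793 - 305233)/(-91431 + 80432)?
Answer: 774026/10999 ≈ 70.372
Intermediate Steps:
(-468793 - 305233)/(-91431 + 80432) = -774026/(-10999) = -774026*(-1/10999) = 774026/10999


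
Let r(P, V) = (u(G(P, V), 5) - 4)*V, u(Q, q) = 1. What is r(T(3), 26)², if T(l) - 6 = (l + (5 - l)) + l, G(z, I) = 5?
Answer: 6084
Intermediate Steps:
T(l) = 11 + l (T(l) = 6 + ((l + (5 - l)) + l) = 6 + (5 + l) = 11 + l)
r(P, V) = -3*V (r(P, V) = (1 - 4)*V = -3*V)
r(T(3), 26)² = (-3*26)² = (-78)² = 6084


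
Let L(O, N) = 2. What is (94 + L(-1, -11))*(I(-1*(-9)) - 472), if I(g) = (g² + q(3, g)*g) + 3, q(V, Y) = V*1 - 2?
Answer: -36384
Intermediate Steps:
q(V, Y) = -2 + V (q(V, Y) = V - 2 = -2 + V)
I(g) = 3 + g + g² (I(g) = (g² + (-2 + 3)*g) + 3 = (g² + 1*g) + 3 = (g² + g) + 3 = (g + g²) + 3 = 3 + g + g²)
(94 + L(-1, -11))*(I(-1*(-9)) - 472) = (94 + 2)*((3 - 1*(-9) + (-1*(-9))²) - 472) = 96*((3 + 9 + 9²) - 472) = 96*((3 + 9 + 81) - 472) = 96*(93 - 472) = 96*(-379) = -36384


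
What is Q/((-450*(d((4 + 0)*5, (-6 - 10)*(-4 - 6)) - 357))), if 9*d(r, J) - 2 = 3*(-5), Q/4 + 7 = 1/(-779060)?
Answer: -5453421/31415594500 ≈ -0.00017359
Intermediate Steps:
Q = -5453421/194765 (Q = -28 + 4/(-779060) = -28 + 4*(-1/779060) = -28 - 1/194765 = -5453421/194765 ≈ -28.000)
d(r, J) = -13/9 (d(r, J) = 2/9 + (3*(-5))/9 = 2/9 + (⅑)*(-15) = 2/9 - 5/3 = -13/9)
Q/((-450*(d((4 + 0)*5, (-6 - 10)*(-4 - 6)) - 357))) = -5453421*(-1/(450*(-13/9 - 357)))/194765 = -5453421/(194765*((-450*(-3226/9)))) = -5453421/194765/161300 = -5453421/194765*1/161300 = -5453421/31415594500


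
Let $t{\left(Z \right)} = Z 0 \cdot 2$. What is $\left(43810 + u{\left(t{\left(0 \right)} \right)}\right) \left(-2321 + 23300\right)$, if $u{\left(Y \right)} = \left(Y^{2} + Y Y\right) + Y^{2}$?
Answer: $919089990$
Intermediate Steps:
$t{\left(Z \right)} = 0$ ($t{\left(Z \right)} = 0 \cdot 2 = 0$)
$u{\left(Y \right)} = 3 Y^{2}$ ($u{\left(Y \right)} = \left(Y^{2} + Y^{2}\right) + Y^{2} = 2 Y^{2} + Y^{2} = 3 Y^{2}$)
$\left(43810 + u{\left(t{\left(0 \right)} \right)}\right) \left(-2321 + 23300\right) = \left(43810 + 3 \cdot 0^{2}\right) \left(-2321 + 23300\right) = \left(43810 + 3 \cdot 0\right) 20979 = \left(43810 + 0\right) 20979 = 43810 \cdot 20979 = 919089990$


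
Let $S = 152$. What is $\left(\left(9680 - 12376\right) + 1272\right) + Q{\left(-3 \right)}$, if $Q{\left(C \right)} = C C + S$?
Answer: $-1263$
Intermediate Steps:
$Q{\left(C \right)} = 152 + C^{2}$ ($Q{\left(C \right)} = C C + 152 = C^{2} + 152 = 152 + C^{2}$)
$\left(\left(9680 - 12376\right) + 1272\right) + Q{\left(-3 \right)} = \left(\left(9680 - 12376\right) + 1272\right) + \left(152 + \left(-3\right)^{2}\right) = \left(-2696 + 1272\right) + \left(152 + 9\right) = -1424 + 161 = -1263$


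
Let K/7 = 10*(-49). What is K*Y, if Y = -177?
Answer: 607110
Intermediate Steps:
K = -3430 (K = 7*(10*(-49)) = 7*(-490) = -3430)
K*Y = -3430*(-177) = 607110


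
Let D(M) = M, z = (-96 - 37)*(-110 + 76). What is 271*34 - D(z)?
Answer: 4692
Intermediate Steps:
z = 4522 (z = -133*(-34) = 4522)
271*34 - D(z) = 271*34 - 1*4522 = 9214 - 4522 = 4692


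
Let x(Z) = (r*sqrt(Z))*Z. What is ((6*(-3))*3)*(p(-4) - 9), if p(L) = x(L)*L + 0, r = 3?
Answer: 486 - 5184*I ≈ 486.0 - 5184.0*I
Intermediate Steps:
x(Z) = 3*Z**(3/2) (x(Z) = (3*sqrt(Z))*Z = 3*Z**(3/2))
p(L) = 3*L**(5/2) (p(L) = (3*L**(3/2))*L + 0 = 3*L**(5/2) + 0 = 3*L**(5/2))
((6*(-3))*3)*(p(-4) - 9) = ((6*(-3))*3)*(3*(-4)**(5/2) - 9) = (-18*3)*(3*(32*I) - 9) = -54*(96*I - 9) = -54*(-9 + 96*I) = 486 - 5184*I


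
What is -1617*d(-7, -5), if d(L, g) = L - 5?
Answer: 19404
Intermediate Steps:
d(L, g) = -5 + L
-1617*d(-7, -5) = -1617*(-5 - 7) = -1617*(-12) = 19404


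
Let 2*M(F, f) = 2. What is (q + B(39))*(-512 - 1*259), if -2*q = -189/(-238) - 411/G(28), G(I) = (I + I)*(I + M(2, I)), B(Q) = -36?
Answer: 1544091723/55216 ≈ 27965.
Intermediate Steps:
M(F, f) = 1 (M(F, f) = (½)*2 = 1)
G(I) = 2*I*(1 + I) (G(I) = (I + I)*(I + 1) = (2*I)*(1 + I) = 2*I*(1 + I))
q = -14937/55216 (q = -(-189/(-238) - 411*1/(56*(1 + 28)))/2 = -(-189*(-1/238) - 411/(2*28*29))/2 = -(27/34 - 411/1624)/2 = -½*14937/27608 = -14937/55216 ≈ -0.27052)
(q + B(39))*(-512 - 1*259) = (-14937/55216 - 36)*(-512 - 1*259) = -2002713*(-512 - 259)/55216 = -2002713/55216*(-771) = 1544091723/55216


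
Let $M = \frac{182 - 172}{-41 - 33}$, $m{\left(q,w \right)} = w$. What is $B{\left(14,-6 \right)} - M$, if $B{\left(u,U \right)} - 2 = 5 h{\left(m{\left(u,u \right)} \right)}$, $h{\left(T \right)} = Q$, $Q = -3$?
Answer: $- \frac{476}{37} \approx -12.865$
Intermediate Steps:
$M = - \frac{5}{37}$ ($M = \frac{10}{-74} = 10 \left(- \frac{1}{74}\right) = - \frac{5}{37} \approx -0.13514$)
$h{\left(T \right)} = -3$
$B{\left(u,U \right)} = -13$ ($B{\left(u,U \right)} = 2 + 5 \left(-3\right) = 2 - 15 = -13$)
$B{\left(14,-6 \right)} - M = -13 - - \frac{5}{37} = -13 + \frac{5}{37} = - \frac{476}{37}$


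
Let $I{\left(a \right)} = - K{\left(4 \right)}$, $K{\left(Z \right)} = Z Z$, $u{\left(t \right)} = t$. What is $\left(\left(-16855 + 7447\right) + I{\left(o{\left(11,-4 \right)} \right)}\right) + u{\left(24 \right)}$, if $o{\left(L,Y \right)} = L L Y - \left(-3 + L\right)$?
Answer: $-9400$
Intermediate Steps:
$o{\left(L,Y \right)} = 3 - L + Y L^{2}$ ($o{\left(L,Y \right)} = L^{2} Y - \left(-3 + L\right) = Y L^{2} - \left(-3 + L\right) = 3 - L + Y L^{2}$)
$K{\left(Z \right)} = Z^{2}$
$I{\left(a \right)} = -16$ ($I{\left(a \right)} = - 4^{2} = \left(-1\right) 16 = -16$)
$\left(\left(-16855 + 7447\right) + I{\left(o{\left(11,-4 \right)} \right)}\right) + u{\left(24 \right)} = \left(\left(-16855 + 7447\right) - 16\right) + 24 = \left(-9408 - 16\right) + 24 = -9424 + 24 = -9400$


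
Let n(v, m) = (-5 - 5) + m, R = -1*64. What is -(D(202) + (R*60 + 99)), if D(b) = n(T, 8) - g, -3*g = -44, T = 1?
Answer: 11273/3 ≈ 3757.7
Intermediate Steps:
R = -64
g = 44/3 (g = -⅓*(-44) = 44/3 ≈ 14.667)
n(v, m) = -10 + m
D(b) = -50/3 (D(b) = (-10 + 8) - 1*44/3 = -2 - 44/3 = -50/3)
-(D(202) + (R*60 + 99)) = -(-50/3 + (-64*60 + 99)) = -(-50/3 + (-3840 + 99)) = -(-50/3 - 3741) = -1*(-11273/3) = 11273/3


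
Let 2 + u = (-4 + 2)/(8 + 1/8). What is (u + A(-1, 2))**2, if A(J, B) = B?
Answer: 256/4225 ≈ 0.060592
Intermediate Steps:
u = -146/65 (u = -2 + (-4 + 2)/(8 + 1/8) = -2 - 2/(8 + 1/8) = -2 - 2/65/8 = -2 - 2*8/65 = -2 - 16/65 = -146/65 ≈ -2.2462)
(u + A(-1, 2))**2 = (-146/65 + 2)**2 = (-16/65)**2 = 256/4225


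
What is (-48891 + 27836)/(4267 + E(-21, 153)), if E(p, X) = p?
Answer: -21055/4246 ≈ -4.9588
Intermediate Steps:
(-48891 + 27836)/(4267 + E(-21, 153)) = (-48891 + 27836)/(4267 - 21) = -21055/4246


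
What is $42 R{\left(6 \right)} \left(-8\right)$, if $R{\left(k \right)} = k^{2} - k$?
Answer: $-10080$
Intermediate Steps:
$42 R{\left(6 \right)} \left(-8\right) = 42 \cdot 6 \left(-1 + 6\right) \left(-8\right) = 42 \cdot 6 \cdot 5 \left(-8\right) = 42 \cdot 30 \left(-8\right) = 1260 \left(-8\right) = -10080$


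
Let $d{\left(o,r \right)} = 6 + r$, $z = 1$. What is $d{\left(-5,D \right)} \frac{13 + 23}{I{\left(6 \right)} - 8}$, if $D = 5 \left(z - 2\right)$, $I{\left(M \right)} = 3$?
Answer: $- \frac{36}{5} \approx -7.2$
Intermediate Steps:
$D = -5$ ($D = 5 \left(1 - 2\right) = 5 \left(-1\right) = -5$)
$d{\left(-5,D \right)} \frac{13 + 23}{I{\left(6 \right)} - 8} = \left(6 - 5\right) \frac{13 + 23}{3 - 8} = 1 \frac{36}{-5} = 1 \cdot 36 \left(- \frac{1}{5}\right) = 1 \left(- \frac{36}{5}\right) = - \frac{36}{5}$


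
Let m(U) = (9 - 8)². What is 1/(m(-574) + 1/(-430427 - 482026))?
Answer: 912453/912452 ≈ 1.0000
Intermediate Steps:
m(U) = 1 (m(U) = 1² = 1)
1/(m(-574) + 1/(-430427 - 482026)) = 1/(1 + 1/(-430427 - 482026)) = 1/(1 + 1/(-912453)) = 1/(1 - 1/912453) = 1/(912452/912453) = 912453/912452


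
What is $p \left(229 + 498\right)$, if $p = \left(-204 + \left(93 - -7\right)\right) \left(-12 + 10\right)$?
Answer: $151216$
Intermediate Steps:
$p = 208$ ($p = \left(-204 + \left(93 + 7\right)\right) \left(-2\right) = \left(-204 + 100\right) \left(-2\right) = \left(-104\right) \left(-2\right) = 208$)
$p \left(229 + 498\right) = 208 \left(229 + 498\right) = 208 \cdot 727 = 151216$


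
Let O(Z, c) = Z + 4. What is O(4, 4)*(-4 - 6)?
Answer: -80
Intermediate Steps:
O(Z, c) = 4 + Z
O(4, 4)*(-4 - 6) = (4 + 4)*(-4 - 6) = 8*(-10) = -80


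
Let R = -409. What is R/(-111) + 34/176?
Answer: 37879/9768 ≈ 3.8779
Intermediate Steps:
R/(-111) + 34/176 = -409/(-111) + 34/176 = -409*(-1/111) + 34*(1/176) = 409/111 + 17/88 = 37879/9768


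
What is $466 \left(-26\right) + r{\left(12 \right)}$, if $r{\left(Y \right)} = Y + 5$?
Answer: $-12099$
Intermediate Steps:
$r{\left(Y \right)} = 5 + Y$
$466 \left(-26\right) + r{\left(12 \right)} = 466 \left(-26\right) + \left(5 + 12\right) = -12116 + 17 = -12099$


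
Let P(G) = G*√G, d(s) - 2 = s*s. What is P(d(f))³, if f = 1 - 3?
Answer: 1296*√6 ≈ 3174.5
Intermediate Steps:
f = -2
d(s) = 2 + s² (d(s) = 2 + s*s = 2 + s²)
P(G) = G^(3/2)
P(d(f))³ = ((2 + (-2)²)^(3/2))³ = ((2 + 4)^(3/2))³ = (6^(3/2))³ = (6*√6)³ = 1296*√6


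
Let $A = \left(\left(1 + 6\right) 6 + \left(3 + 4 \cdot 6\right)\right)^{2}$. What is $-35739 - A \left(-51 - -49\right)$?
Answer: $-26217$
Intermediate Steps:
$A = 4761$ ($A = \left(7 \cdot 6 + \left(3 + 24\right)\right)^{2} = \left(42 + 27\right)^{2} = 69^{2} = 4761$)
$-35739 - A \left(-51 - -49\right) = -35739 - 4761 \left(-51 - -49\right) = -35739 - 4761 \left(-51 + 49\right) = -35739 - 4761 \left(-2\right) = -35739 - -9522 = -35739 + 9522 = -26217$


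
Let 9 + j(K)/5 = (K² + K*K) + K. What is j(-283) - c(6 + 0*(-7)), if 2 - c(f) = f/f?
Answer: 799429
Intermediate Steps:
c(f) = 1 (c(f) = 2 - f/f = 2 - 1*1 = 2 - 1 = 1)
j(K) = -45 + 5*K + 10*K² (j(K) = -45 + 5*((K² + K*K) + K) = -45 + 5*((K² + K²) + K) = -45 + 5*(2*K² + K) = -45 + 5*(K + 2*K²) = -45 + (5*K + 10*K²) = -45 + 5*K + 10*K²)
j(-283) - c(6 + 0*(-7)) = (-45 + 5*(-283) + 10*(-283)²) - 1*1 = (-45 - 1415 + 10*80089) - 1 = (-45 - 1415 + 800890) - 1 = 799430 - 1 = 799429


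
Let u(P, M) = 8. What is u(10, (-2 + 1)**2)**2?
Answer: 64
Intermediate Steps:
u(10, (-2 + 1)**2)**2 = 8**2 = 64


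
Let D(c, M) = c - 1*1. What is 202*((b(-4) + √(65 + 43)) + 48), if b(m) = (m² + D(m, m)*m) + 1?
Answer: 17170 + 1212*√3 ≈ 19269.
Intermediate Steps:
D(c, M) = -1 + c (D(c, M) = c - 1 = -1 + c)
b(m) = 1 + m² + m*(-1 + m) (b(m) = (m² + (-1 + m)*m) + 1 = (m² + m*(-1 + m)) + 1 = 1 + m² + m*(-1 + m))
202*((b(-4) + √(65 + 43)) + 48) = 202*(((1 - 1*(-4) + 2*(-4)²) + √(65 + 43)) + 48) = 202*(((1 + 4 + 2*16) + √108) + 48) = 202*(((1 + 4 + 32) + 6*√3) + 48) = 202*((37 + 6*√3) + 48) = 202*(85 + 6*√3) = 17170 + 1212*√3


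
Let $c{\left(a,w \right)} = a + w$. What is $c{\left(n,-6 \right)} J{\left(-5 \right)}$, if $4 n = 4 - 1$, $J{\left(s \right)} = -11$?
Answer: $\frac{231}{4} \approx 57.75$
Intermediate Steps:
$n = \frac{3}{4}$ ($n = \frac{4 - 1}{4} = \frac{1}{4} \cdot 3 = \frac{3}{4} \approx 0.75$)
$c{\left(n,-6 \right)} J{\left(-5 \right)} = \left(\frac{3}{4} - 6\right) \left(-11\right) = \left(- \frac{21}{4}\right) \left(-11\right) = \frac{231}{4}$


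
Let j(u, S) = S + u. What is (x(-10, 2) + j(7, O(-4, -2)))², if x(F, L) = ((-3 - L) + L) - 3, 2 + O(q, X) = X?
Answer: 9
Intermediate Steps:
O(q, X) = -2 + X
x(F, L) = -6 (x(F, L) = -3 - 3 = -6)
(x(-10, 2) + j(7, O(-4, -2)))² = (-6 + ((-2 - 2) + 7))² = (-6 + (-4 + 7))² = (-6 + 3)² = (-3)² = 9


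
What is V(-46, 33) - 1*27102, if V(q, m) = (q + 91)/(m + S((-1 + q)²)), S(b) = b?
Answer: -60762639/2242 ≈ -27102.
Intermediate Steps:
V(q, m) = (91 + q)/(m + (-1 + q)²) (V(q, m) = (q + 91)/(m + (-1 + q)²) = (91 + q)/(m + (-1 + q)²))
V(-46, 33) - 1*27102 = (91 - 46)/(33 + (-1 - 46)²) - 1*27102 = 45/(33 + (-47)²) - 27102 = 45/(33 + 2209) - 27102 = 45/2242 - 27102 = -60762639/2242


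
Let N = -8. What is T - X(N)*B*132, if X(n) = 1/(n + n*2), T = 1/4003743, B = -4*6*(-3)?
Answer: 1585482229/4003743 ≈ 396.00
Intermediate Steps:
B = 72 (B = -24*(-3) = 72)
T = 1/4003743 ≈ 2.4977e-7
X(n) = 1/(3*n) (X(n) = 1/(n + 2*n) = 1/(3*n))
T - X(N)*B*132 = 1/4003743 - ((1/3)/(-8))*72*132 = 1/4003743 - ((1/3)*(-1/8))*72*132 = 1/4003743 - (-1/24*72)*132 = 1/4003743 - (-3)*132 = 1/4003743 - 1*(-396) = 1/4003743 + 396 = 1585482229/4003743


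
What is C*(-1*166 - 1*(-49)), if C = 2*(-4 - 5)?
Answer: 2106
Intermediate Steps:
C = -18 (C = 2*(-9) = -18)
C*(-1*166 - 1*(-49)) = -18*(-1*166 - 1*(-49)) = -18*(-166 + 49) = -18*(-117) = 2106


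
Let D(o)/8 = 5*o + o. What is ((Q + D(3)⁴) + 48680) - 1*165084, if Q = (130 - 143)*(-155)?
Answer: 429867307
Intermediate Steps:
D(o) = 48*o (D(o) = 8*(5*o + o) = 8*(6*o) = 48*o)
Q = 2015 (Q = -13*(-155) = 2015)
((Q + D(3)⁴) + 48680) - 1*165084 = ((2015 + (48*3)⁴) + 48680) - 1*165084 = ((2015 + 144⁴) + 48680) - 165084 = ((2015 + 429981696) + 48680) - 165084 = (429983711 + 48680) - 165084 = 430032391 - 165084 = 429867307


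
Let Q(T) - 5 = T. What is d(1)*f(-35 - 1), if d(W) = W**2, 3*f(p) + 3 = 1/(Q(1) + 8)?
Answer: -41/42 ≈ -0.97619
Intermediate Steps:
Q(T) = 5 + T
f(p) = -41/42 (f(p) = -1 + 1/(3*((5 + 1) + 8)) = -1 + 1/(3*(6 + 8)) = -1 + (1/3)/14 = -1 + (1/3)*(1/14) = -1 + 1/42 = -41/42)
d(1)*f(-35 - 1) = 1**2*(-41/42) = 1*(-41/42) = -41/42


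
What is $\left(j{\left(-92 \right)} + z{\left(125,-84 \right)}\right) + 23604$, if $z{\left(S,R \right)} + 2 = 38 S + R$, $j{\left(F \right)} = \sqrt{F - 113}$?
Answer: $28268 + i \sqrt{205} \approx 28268.0 + 14.318 i$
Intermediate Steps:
$j{\left(F \right)} = \sqrt{-113 + F}$
$z{\left(S,R \right)} = -2 + R + 38 S$ ($z{\left(S,R \right)} = -2 + \left(38 S + R\right) = -2 + \left(R + 38 S\right) = -2 + R + 38 S$)
$\left(j{\left(-92 \right)} + z{\left(125,-84 \right)}\right) + 23604 = \left(\sqrt{-113 - 92} - -4664\right) + 23604 = \left(\sqrt{-205} - -4664\right) + 23604 = \left(i \sqrt{205} + 4664\right) + 23604 = \left(4664 + i \sqrt{205}\right) + 23604 = 28268 + i \sqrt{205}$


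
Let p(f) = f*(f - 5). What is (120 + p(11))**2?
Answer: 34596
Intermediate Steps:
p(f) = f*(-5 + f)
(120 + p(11))**2 = (120 + 11*(-5 + 11))**2 = (120 + 11*6)**2 = (120 + 66)**2 = 186**2 = 34596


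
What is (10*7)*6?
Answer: 420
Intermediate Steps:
(10*7)*6 = 70*6 = 420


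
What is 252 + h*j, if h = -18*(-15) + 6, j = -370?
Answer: -101868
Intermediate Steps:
h = 276 (h = 270 + 6 = 276)
252 + h*j = 252 + 276*(-370) = 252 - 102120 = -101868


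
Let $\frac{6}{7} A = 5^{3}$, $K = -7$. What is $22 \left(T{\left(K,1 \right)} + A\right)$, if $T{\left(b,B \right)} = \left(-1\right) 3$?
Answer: $\frac{9427}{3} \approx 3142.3$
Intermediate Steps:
$A = \frac{875}{6}$ ($A = \frac{7 \cdot 5^{3}}{6} = \frac{7}{6} \cdot 125 = \frac{875}{6} \approx 145.83$)
$T{\left(b,B \right)} = -3$
$22 \left(T{\left(K,1 \right)} + A\right) = 22 \left(-3 + \frac{875}{6}\right) = 22 \cdot \frac{857}{6} = \frac{9427}{3}$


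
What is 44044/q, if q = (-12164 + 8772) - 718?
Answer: -22022/2055 ≈ -10.716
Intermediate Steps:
q = -4110 (q = -3392 - 718 = -4110)
44044/q = 44044/(-4110) = 44044*(-1/4110) = -22022/2055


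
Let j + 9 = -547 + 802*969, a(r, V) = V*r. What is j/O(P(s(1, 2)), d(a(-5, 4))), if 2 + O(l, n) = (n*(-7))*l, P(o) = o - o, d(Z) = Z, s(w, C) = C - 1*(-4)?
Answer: -388291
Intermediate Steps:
s(w, C) = 4 + C (s(w, C) = C + 4 = 4 + C)
P(o) = 0
O(l, n) = -2 - 7*l*n (O(l, n) = -2 + (n*(-7))*l = -2 + (-7*n)*l = -2 - 7*l*n)
j = 776582 (j = -9 + (-547 + 802*969) = -9 + (-547 + 777138) = -9 + 776591 = 776582)
j/O(P(s(1, 2)), d(a(-5, 4))) = 776582/(-2 - 7*0*4*(-5)) = 776582/(-2 - 7*0*(-20)) = 776582/(-2 + 0) = 776582/(-2) = 776582*(-½) = -388291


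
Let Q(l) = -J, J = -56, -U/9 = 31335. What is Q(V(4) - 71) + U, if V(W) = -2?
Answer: -281959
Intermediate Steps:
U = -282015 (U = -9*31335 = -282015)
Q(l) = 56 (Q(l) = -1*(-56) = 56)
Q(V(4) - 71) + U = 56 - 282015 = -281959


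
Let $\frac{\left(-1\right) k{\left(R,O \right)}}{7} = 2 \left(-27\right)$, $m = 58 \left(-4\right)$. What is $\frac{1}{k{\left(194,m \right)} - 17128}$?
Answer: $- \frac{1}{16750} \approx -5.9702 \cdot 10^{-5}$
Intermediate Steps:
$m = -232$
$k{\left(R,O \right)} = 378$ ($k{\left(R,O \right)} = - 7 \cdot 2 \left(-27\right) = \left(-7\right) \left(-54\right) = 378$)
$\frac{1}{k{\left(194,m \right)} - 17128} = \frac{1}{378 - 17128} = \frac{1}{-16750} = - \frac{1}{16750}$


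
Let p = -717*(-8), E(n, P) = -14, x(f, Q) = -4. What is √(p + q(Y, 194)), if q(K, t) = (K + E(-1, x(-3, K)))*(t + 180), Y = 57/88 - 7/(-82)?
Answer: √5205565/82 ≈ 27.824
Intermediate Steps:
Y = 2645/3608 (Y = 57*(1/88) - 7*(-1/82) = 57/88 + 7/82 = 2645/3608 ≈ 0.73309)
q(K, t) = (-14 + K)*(180 + t) (q(K, t) = (K - 14)*(t + 180) = (-14 + K)*(180 + t))
p = 5736
√(p + q(Y, 194)) = √(5736 + (-2520 - 14*194 + 180*(2645/3608) + (2645/3608)*194)) = √(5736 + (-2520 - 2716 + 119025/902 + 256565/1804)) = √(5736 - 813739/164) = √(126965/164) = √5205565/82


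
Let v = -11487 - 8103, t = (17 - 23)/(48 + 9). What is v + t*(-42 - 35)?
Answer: -372056/19 ≈ -19582.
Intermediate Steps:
t = -2/19 (t = -6/57 = -6*1/57 = -2/19 ≈ -0.10526)
v = -19590
v + t*(-42 - 35) = -19590 - 2*(-42 - 35)/19 = -19590 - 2/19*(-77) = -19590 + 154/19 = -372056/19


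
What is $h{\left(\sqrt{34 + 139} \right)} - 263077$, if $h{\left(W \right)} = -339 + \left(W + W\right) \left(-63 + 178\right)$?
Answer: $-263416 + 230 \sqrt{173} \approx -2.6039 \cdot 10^{5}$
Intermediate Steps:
$h{\left(W \right)} = -339 + 230 W$ ($h{\left(W \right)} = -339 + 2 W 115 = -339 + 230 W$)
$h{\left(\sqrt{34 + 139} \right)} - 263077 = \left(-339 + 230 \sqrt{34 + 139}\right) - 263077 = \left(-339 + 230 \sqrt{173}\right) - 263077 = -263416 + 230 \sqrt{173}$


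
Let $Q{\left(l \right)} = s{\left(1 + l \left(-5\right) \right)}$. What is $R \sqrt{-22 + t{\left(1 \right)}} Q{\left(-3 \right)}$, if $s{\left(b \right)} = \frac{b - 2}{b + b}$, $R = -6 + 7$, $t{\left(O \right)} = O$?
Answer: $\frac{7 i \sqrt{21}}{16} \approx 2.0049 i$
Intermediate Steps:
$R = 1$
$s{\left(b \right)} = \frac{-2 + b}{2 b}$
$Q{\left(l \right)} = \frac{-1 - 5 l}{2 \left(1 - 5 l\right)}$ ($Q{\left(l \right)} = \frac{-2 + \left(1 + l \left(-5\right)\right)}{2 \left(1 + l \left(-5\right)\right)} = \frac{-2 - \left(-1 + 5 l\right)}{2 \left(1 - 5 l\right)} = \frac{-1 - 5 l}{2 \left(1 - 5 l\right)}$)
$R \sqrt{-22 + t{\left(1 \right)}} Q{\left(-3 \right)} = 1 \sqrt{-22 + 1} \frac{1 + 5 \left(-3\right)}{2 \left(-1 + 5 \left(-3\right)\right)} = 1 \sqrt{-21} \frac{1 - 15}{2 \left(-1 - 15\right)} = 1 i \sqrt{21} \cdot \frac{1}{2} \frac{1}{-16} \left(-14\right) = i \sqrt{21} \cdot \frac{1}{2} \left(- \frac{1}{16}\right) \left(-14\right) = i \sqrt{21} \cdot \frac{7}{16} = \frac{7 i \sqrt{21}}{16}$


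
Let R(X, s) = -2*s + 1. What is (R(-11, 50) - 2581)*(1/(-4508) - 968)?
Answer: 2923709150/1127 ≈ 2.5942e+6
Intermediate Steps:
R(X, s) = 1 - 2*s
(R(-11, 50) - 2581)*(1/(-4508) - 968) = ((1 - 2*50) - 2581)*(1/(-4508) - 968) = ((1 - 100) - 2581)*(-1/4508 - 968) = (-99 - 2581)*(-4363745/4508) = -2680*(-4363745/4508) = 2923709150/1127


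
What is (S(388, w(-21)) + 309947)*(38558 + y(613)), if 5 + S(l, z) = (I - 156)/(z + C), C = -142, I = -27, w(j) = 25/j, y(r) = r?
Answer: 36507349946727/3007 ≈ 1.2141e+10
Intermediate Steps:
S(l, z) = -5 - 183/(-142 + z) (S(l, z) = -5 + (-27 - 156)/(z - 142) = -5 - 183/(-142 + z))
(S(388, w(-21)) + 309947)*(38558 + y(613)) = ((527 - 125/(-21))/(-142 + 25/(-21)) + 309947)*(38558 + 613) = ((527 - 125*(-1)/21)/(-142 + 25*(-1/21)) + 309947)*39171 = ((527 - 5*(-25/21))/(-142 - 25/21) + 309947)*39171 = ((527 + 125/21)/(-3007/21) + 309947)*39171 = (-21/3007*11192/21 + 309947)*39171 = (-11192/3007 + 309947)*39171 = (931999437/3007)*39171 = 36507349946727/3007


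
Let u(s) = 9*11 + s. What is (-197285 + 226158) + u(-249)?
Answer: 28723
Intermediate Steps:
u(s) = 99 + s
(-197285 + 226158) + u(-249) = (-197285 + 226158) + (99 - 249) = 28873 - 150 = 28723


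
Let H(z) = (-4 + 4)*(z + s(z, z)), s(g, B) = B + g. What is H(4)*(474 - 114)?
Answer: 0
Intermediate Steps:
H(z) = 0 (H(z) = (-4 + 4)*(z + (z + z)) = 0*(z + 2*z) = 0*(3*z) = 0)
H(4)*(474 - 114) = 0*(474 - 114) = 0*360 = 0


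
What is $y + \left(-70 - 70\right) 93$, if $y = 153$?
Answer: $-12867$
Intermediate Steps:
$y + \left(-70 - 70\right) 93 = 153 + \left(-70 - 70\right) 93 = 153 - 13020 = -12867$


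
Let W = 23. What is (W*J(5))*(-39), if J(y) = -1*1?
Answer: 897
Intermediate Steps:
J(y) = -1
(W*J(5))*(-39) = (23*(-1))*(-39) = -23*(-39) = 897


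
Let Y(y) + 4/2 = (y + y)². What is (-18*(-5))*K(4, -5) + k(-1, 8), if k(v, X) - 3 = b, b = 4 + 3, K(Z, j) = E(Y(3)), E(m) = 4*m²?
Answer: 416170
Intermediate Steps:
Y(y) = -2 + 4*y² (Y(y) = -2 + (y + y)² = -2 + (2*y)² = -2 + 4*y²)
K(Z, j) = 4624 (K(Z, j) = 4*(-2 + 4*3²)² = 4*(-2 + 4*9)² = 4*(-2 + 36)² = 4*34² = 4*1156 = 4624)
b = 7
k(v, X) = 10 (k(v, X) = 3 + 7 = 10)
(-18*(-5))*K(4, -5) + k(-1, 8) = -18*(-5)*4624 + 10 = 90*4624 + 10 = 416160 + 10 = 416170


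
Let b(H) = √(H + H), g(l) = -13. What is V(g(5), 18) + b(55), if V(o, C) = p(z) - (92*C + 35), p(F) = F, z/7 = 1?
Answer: -1684 + √110 ≈ -1673.5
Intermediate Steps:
z = 7 (z = 7*1 = 7)
V(o, C) = -28 - 92*C (V(o, C) = 7 - (92*C + 35) = 7 - (35 + 92*C) = 7 + (-35 - 92*C) = -28 - 92*C)
b(H) = √2*√H (b(H) = √(2*H) = √2*√H)
V(g(5), 18) + b(55) = (-28 - 92*18) + √2*√55 = (-28 - 1656) + √110 = -1684 + √110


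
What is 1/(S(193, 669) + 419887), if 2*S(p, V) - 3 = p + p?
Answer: 2/840163 ≈ 2.3805e-6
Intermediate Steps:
S(p, V) = 3/2 + p (S(p, V) = 3/2 + (p + p)/2 = 3/2 + (2*p)/2 = 3/2 + p)
1/(S(193, 669) + 419887) = 1/((3/2 + 193) + 419887) = 1/(389/2 + 419887) = 1/(840163/2) = 2/840163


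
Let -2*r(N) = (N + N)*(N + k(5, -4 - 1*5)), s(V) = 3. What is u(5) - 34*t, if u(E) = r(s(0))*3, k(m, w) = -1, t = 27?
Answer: -936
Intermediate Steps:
r(N) = -N*(-1 + N) (r(N) = -(N + N)*(N - 1)/2 = -2*N*(-1 + N)/2 = -N*(-1 + N))
u(E) = -18 (u(E) = (3*(1 - 1*3))*3 = (3*(1 - 3))*3 = (3*(-2))*3 = -6*3 = -18)
u(5) - 34*t = -18 - 34*27 = -18 - 918 = -936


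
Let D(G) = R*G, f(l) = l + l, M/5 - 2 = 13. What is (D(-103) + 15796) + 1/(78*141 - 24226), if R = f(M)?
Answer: 4576887/13228 ≈ 346.00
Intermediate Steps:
M = 75 (M = 10 + 5*13 = 10 + 65 = 75)
f(l) = 2*l
R = 150 (R = 2*75 = 150)
D(G) = 150*G
(D(-103) + 15796) + 1/(78*141 - 24226) = (150*(-103) + 15796) + 1/(78*141 - 24226) = (-15450 + 15796) + 1/(10998 - 24226) = 346 + 1/(-13228) = 346 - 1/13228 = 4576887/13228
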